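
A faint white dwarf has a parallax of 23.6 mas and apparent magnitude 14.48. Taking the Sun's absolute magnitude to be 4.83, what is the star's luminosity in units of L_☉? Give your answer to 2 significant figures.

L/L_☉ ≈ 2.5×10^-3

d = 1/p = 1000/23.6 mas = 42.37 pc
M = m − 5 log₁₀ d + 5 = 14.48 − 5·1.6271 + 5 = 11.345
M − M_☉ = 11.345 − 4.83 = 6.515
L/L_☉ = 10^(−0.4 × 6.515) = 2.478×10^-3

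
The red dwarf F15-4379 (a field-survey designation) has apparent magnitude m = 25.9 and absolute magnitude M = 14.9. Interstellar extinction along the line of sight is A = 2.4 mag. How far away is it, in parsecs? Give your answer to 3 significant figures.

d ≈ 525 pc

m − M = 5 log₁₀(d/10 pc) + A  ⇒  25.9 − (14.9) − 2.4 = 5 log₁₀(d/10)
8.600 = 5 log₁₀(d/10)
log₁₀ d = (m − M − A)/5 + 1 = 2.7200
d = 10^2.7200 = 524.8 pc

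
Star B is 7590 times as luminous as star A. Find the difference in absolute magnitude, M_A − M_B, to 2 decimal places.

Pogson: ΔM = −2.5 log₁₀(ratio) = −2.5 log₁₀(7590) = −2.5 × 3.8802 = -9.701
Star B is brighter so has the smaller magnitude: M_A − M_B is positive.

M_A − M_B ≈ 9.70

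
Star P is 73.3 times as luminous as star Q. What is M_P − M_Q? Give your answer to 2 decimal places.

Pogson: ΔM = −2.5 log₁₀(ratio) = −2.5 log₁₀(73.3) = −2.5 × 1.8651 = -4.663
Star P is brighter, so it has the smaller magnitude: the difference is negative.

M_P − M_Q ≈ -4.66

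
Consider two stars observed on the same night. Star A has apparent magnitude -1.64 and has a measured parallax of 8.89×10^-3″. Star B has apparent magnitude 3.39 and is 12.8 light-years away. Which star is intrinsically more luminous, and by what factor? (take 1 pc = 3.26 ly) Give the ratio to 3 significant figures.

Star A is more luminous, by a factor of 84400.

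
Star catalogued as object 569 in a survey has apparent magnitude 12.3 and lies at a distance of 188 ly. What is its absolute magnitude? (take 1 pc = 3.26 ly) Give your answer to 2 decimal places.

d = 188 ly / 3.26 = 57.67 pc
5 log₁₀(d/10 pc) = 5 log₁₀(57.67) − 5 = 3.805
M = m − 5 log₁₀(d/10) = 12.3 − 3.805 = 8.495

M ≈ 8.50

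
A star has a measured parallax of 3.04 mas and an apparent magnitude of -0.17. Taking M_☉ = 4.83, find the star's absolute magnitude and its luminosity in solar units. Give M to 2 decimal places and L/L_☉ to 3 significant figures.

M ≈ -7.76; L/L_☉ ≈ 108000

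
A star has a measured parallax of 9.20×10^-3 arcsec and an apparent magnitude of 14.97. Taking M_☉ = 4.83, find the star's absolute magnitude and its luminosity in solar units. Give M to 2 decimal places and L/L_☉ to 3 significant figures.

d = 1/p = 1/9.20×10^-3″ = 108.7 pc
M = m − 5 log₁₀ d + 5 = 14.97 − 5·2.0362 + 5 = 9.789
M − M_☉ = 9.789 − 4.83 = 4.959
L/L_☉ = 10^(−0.4 × 4.959) = 0.01039

M ≈ 9.79; L/L_☉ ≈ 0.0104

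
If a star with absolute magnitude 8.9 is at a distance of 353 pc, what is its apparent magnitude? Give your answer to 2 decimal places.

m ≈ 16.64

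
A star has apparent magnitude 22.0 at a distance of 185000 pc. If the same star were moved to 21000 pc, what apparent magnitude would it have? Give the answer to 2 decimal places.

Flux ∝ 1/d², so Δm = 5 log₁₀(d₂/d₁) = 5 log₁₀(21000/185000) = -4.725
m₂ = m₁ + Δm = 22.0 + (-4.725) = 17.275

m ≈ 17.28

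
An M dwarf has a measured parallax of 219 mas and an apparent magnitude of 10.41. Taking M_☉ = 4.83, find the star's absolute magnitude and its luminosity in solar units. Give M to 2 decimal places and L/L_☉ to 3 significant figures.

d = 1/p = 1000/219 mas = 4.566 pc
M = m − 5 log₁₀ d + 5 = 10.41 − 5·0.6596 + 5 = 12.112
M − M_☉ = 12.112 − 4.83 = 7.282
L/L_☉ = 10^(−0.4 × 7.282) = 1.222×10^-3

M ≈ 12.11; L/L_☉ ≈ 1.22×10^-3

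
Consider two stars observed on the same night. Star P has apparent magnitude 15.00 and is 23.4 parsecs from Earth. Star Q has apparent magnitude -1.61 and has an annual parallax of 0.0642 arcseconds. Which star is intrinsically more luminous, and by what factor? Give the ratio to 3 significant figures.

Star P: M = m − 5 log₁₀ d + 5 = 15.00 − 5·1.3692 + 5 = 13.154
Star Q: d = 1/p = 1/0.0642″ = 15.58 pc
Star Q: M = m − 5 log₁₀ d + 5 = -1.61 − 5·1.1925 + 5 = -2.572
ΔM = M_P − M_Q = 13.154 − (-2.572) = 15.726; smaller M is more luminous → Star Q.
L ratio = 10^(0.4 |ΔM|) = 10^6.290 = 1.952×10^6

Star Q is more luminous, by a factor of 1.95×10^6.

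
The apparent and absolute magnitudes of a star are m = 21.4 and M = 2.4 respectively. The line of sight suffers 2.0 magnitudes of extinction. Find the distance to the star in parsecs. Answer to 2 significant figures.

d ≈ 25000 pc

m − M = 5 log₁₀(d/10 pc) + A  ⇒  21.4 − (2.4) − 2.0 = 5 log₁₀(d/10)
17.000 = 5 log₁₀(d/10)
log₁₀ d = (m − M − A)/5 + 1 = 4.4000
d = 10^4.4000 = 25120 pc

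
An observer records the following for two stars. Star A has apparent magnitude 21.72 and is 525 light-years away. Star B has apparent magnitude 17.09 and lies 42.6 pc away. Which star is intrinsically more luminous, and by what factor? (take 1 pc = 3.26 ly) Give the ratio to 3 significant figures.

Star A: d = 525 ly / 3.26 = 161.0 pc
Star A: M = m − 5 log₁₀ d + 5 = 21.72 − 5·2.2069 + 5 = 15.685
Star B: M = m − 5 log₁₀ d + 5 = 17.09 − 5·1.6294 + 5 = 13.943
ΔM = M_A − M_B = 15.685 − (13.943) = 1.742; smaller M is more luminous → Star B.
L ratio = 10^(0.4 |ΔM|) = 10^0.697 = 4.977

Star B is more luminous, by a factor of 4.98.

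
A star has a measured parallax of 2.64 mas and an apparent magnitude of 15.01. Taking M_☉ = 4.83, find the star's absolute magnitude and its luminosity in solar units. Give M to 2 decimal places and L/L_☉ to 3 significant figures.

d = 1/p = 1000/2.64 mas = 378.8 pc
M = m − 5 log₁₀ d + 5 = 15.01 − 5·2.5784 + 5 = 7.118
M − M_☉ = 7.118 − 4.83 = 2.288
L/L_☉ = 10^(−0.4 × 2.288) = 0.1216

M ≈ 7.12; L/L_☉ ≈ 0.122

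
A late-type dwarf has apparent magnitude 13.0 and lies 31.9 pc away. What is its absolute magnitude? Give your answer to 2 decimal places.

5 log₁₀(d/10 pc) = 5 log₁₀(31.90) − 5 = 2.519
M = m − 5 log₁₀(d/10) = 13.0 − 2.519 = 10.481

M ≈ 10.48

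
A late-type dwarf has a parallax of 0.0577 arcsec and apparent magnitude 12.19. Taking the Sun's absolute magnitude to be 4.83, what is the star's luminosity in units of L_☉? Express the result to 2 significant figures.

L/L_☉ ≈ 3.4×10^-3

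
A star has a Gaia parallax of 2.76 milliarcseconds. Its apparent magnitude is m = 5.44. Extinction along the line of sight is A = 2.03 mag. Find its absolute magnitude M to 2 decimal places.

p = 2.76 mas = 2.76×10^-3″ → d = 1/p = 362.3 pc
5 log₁₀(d/10 pc) = 5 log₁₀(362.3) − 5 = 7.795
M = m − 5 log₁₀(d/10) − A = 5.44 − 7.795 − 2.03 = -4.385

M ≈ -4.39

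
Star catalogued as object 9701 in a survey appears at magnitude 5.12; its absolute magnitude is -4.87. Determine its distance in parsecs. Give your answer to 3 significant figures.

Distance modulus: m − M = 5.12 − (-4.87) = 9.990
m − M = 5 log₁₀ d − 5
log₁₀ d = (m − M)/5 + 1 = 2.9980
d = 10^2.9980 = 995.4 pc

d ≈ 995 pc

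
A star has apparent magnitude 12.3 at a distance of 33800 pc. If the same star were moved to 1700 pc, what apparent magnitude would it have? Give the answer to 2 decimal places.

m ≈ 5.81

Flux ∝ 1/d², so Δm = 5 log₁₀(d₂/d₁) = 5 log₁₀(1700/33800) = -6.492
m₂ = m₁ + Δm = 12.3 + (-6.492) = 5.808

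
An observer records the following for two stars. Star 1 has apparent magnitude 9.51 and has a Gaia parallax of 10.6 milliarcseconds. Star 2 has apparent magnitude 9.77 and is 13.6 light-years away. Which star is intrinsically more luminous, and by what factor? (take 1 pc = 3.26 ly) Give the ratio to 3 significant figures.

Star 1 is more luminous, by a factor of 650.

Star 1: p = 10.6 mas = 0.0106″ → d = 1/p = 94.34 pc
Star 1: M = m − 5 log₁₀ d + 5 = 9.51 − 5·1.9747 + 5 = 4.637
Star 2: d = 13.6 ly / 3.26 = 4.172 pc
Star 2: M = m − 5 log₁₀ d + 5 = 9.77 − 5·0.6203 + 5 = 11.668
ΔM = M_1 − M_2 = 4.637 − (11.668) = -7.032; smaller M is more luminous → Star 1.
L ratio = 10^(0.4 |ΔM|) = 10^2.813 = 649.7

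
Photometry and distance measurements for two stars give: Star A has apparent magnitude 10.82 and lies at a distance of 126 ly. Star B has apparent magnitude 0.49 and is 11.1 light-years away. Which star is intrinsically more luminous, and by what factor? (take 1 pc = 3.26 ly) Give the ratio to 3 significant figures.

Star A: d = 126 ly / 3.26 = 38.65 pc
Star A: M = m − 5 log₁₀ d + 5 = 10.82 − 5·1.5872 + 5 = 7.884
Star B: d = 11.1 ly / 3.26 = 3.405 pc
Star B: M = m − 5 log₁₀ d + 5 = 0.49 − 5·0.5321 + 5 = 2.829
ΔM = M_A − M_B = 7.884 − (2.829) = 5.055; smaller M is more luminous → Star B.
L ratio = 10^(0.4 |ΔM|) = 10^2.022 = 105.2

Star B is more luminous, by a factor of 105.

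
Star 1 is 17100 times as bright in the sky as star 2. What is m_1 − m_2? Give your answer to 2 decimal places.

m_1 − m_2 ≈ -10.58

Pogson: Δm = −2.5 log₁₀(ratio) = −2.5 log₁₀(17100) = −2.5 × 4.2330 = -10.582
Star 1 is brighter, so it has the smaller magnitude: the difference is negative.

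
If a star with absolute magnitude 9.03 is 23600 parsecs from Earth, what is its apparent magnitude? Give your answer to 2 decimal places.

m ≈ 25.89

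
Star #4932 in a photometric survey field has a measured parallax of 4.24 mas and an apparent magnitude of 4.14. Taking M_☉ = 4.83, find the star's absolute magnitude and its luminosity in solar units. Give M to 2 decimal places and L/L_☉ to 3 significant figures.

M ≈ -2.72; L/L_☉ ≈ 1050

d = 1/p = 1000/4.24 mas = 235.8 pc
M = m − 5 log₁₀ d + 5 = 4.14 − 5·2.3726 + 5 = -2.723
M − M_☉ = -2.723 − 4.83 = -7.553
L/L_☉ = 10^(−0.4 × -7.553) = 1050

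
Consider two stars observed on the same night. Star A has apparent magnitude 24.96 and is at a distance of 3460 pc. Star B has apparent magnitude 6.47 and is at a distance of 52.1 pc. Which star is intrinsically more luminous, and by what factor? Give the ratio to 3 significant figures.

Star B is more luminous, by a factor of 5640.

Star A: M = m − 5 log₁₀ d + 5 = 24.96 − 5·3.5391 + 5 = 12.265
Star B: M = m − 5 log₁₀ d + 5 = 6.47 − 5·1.7168 + 5 = 2.886
ΔM = M_A − M_B = 12.265 − (2.886) = 9.379; smaller M is more luminous → Star B.
L ratio = 10^(0.4 |ΔM|) = 10^3.752 = 5643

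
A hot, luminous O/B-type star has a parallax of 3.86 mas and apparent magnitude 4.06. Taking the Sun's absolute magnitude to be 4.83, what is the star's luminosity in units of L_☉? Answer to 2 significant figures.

d = 1/p = 1000/3.86 mas = 259.1 pc
M = m − 5 log₁₀ d + 5 = 4.06 − 5·2.4134 + 5 = -3.007
M − M_☉ = -3.007 − 4.83 = -7.837
L/L_☉ = 10^(−0.4 × -7.837) = 1364

L/L_☉ ≈ 1400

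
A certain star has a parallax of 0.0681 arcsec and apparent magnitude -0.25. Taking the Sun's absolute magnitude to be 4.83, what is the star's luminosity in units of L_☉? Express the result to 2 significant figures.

L/L_☉ ≈ 230

d = 1/p = 1/0.0681″ = 14.68 pc
M = m − 5 log₁₀ d + 5 = -0.25 − 5·1.1669 + 5 = -1.084
M − M_☉ = -1.084 − 4.83 = -5.914
L/L_☉ = 10^(−0.4 × -5.914) = 232.1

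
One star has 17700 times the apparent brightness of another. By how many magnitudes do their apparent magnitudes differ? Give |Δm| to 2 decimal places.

|Δm| ≈ 10.62

Pogson: Δm = −2.5 log₁₀(ratio) = −2.5 log₁₀(17700) = −2.5 × 4.2480 = -10.620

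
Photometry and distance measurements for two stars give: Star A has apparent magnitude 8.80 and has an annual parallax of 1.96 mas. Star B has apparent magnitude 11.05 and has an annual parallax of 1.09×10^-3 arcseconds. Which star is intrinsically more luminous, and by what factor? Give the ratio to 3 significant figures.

Star A is more luminous, by a factor of 2.46.

Star A: p = 1.96 mas = 1.96×10^-3″ → d = 1/p = 510.2 pc
Star A: M = m − 5 log₁₀ d + 5 = 8.80 − 5·2.7077 + 5 = 0.261
Star B: d = 1/p = 1/1.09×10^-3″ = 917.4 pc
Star B: M = m − 5 log₁₀ d + 5 = 11.05 − 5·2.9626 + 5 = 1.237
ΔM = M_A − M_B = 0.261 − (1.237) = -0.976; smaller M is more luminous → Star A.
L ratio = 10^(0.4 |ΔM|) = 10^0.390 = 2.457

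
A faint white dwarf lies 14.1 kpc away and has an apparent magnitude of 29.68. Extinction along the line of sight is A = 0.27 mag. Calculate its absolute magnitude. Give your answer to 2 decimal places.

M ≈ 13.66

d = 14.1 kpc = 14100 pc
5 log₁₀(d/10 pc) = 5 log₁₀(14100) − 5 = 15.746
M = m − 5 log₁₀(d/10) − A = 29.68 − 15.746 − 0.27 = 13.664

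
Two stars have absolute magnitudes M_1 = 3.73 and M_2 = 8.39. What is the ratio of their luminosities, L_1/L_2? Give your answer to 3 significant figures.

ΔM = M_1 − M_2 = -4.66
L_1/L_2 = 10^(−0.4 ΔM) = 10^1.864 = 73.11

L_1/L_2 ≈ 73.1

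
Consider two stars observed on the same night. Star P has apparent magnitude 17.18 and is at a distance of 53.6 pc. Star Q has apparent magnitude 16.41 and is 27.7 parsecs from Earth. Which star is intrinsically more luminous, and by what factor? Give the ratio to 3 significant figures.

Star P is more luminous, by a factor of 1.84.

Star P: M = m − 5 log₁₀ d + 5 = 17.18 − 5·1.7292 + 5 = 13.534
Star Q: M = m − 5 log₁₀ d + 5 = 16.41 − 5·1.4425 + 5 = 14.198
ΔM = M_P − M_Q = 13.534 − (14.198) = -0.663; smaller M is more luminous → Star P.
L ratio = 10^(0.4 |ΔM|) = 10^0.265 = 1.842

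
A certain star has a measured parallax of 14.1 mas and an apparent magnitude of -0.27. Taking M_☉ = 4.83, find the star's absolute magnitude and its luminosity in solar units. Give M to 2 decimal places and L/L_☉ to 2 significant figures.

d = 1/p = 1000/14.1 mas = 70.92 pc
M = m − 5 log₁₀ d + 5 = -0.27 − 5·1.8508 + 5 = -4.524
M − M_☉ = -4.524 − 4.83 = -9.354
L/L_☉ = 10^(−0.4 × -9.354) = 5515

M ≈ -4.52; L/L_☉ ≈ 5500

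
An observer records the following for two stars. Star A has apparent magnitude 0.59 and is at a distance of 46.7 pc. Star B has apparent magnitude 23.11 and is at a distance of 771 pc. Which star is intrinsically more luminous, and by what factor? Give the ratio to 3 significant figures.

Star A is more luminous, by a factor of 3.74×10^6.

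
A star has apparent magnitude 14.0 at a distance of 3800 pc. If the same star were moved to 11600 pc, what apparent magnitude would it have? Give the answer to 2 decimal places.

Flux ∝ 1/d², so Δm = 5 log₁₀(d₂/d₁) = 5 log₁₀(11600/3800) = 2.423
m₂ = m₁ + Δm = 14.0 + (2.423) = 16.423

m ≈ 16.42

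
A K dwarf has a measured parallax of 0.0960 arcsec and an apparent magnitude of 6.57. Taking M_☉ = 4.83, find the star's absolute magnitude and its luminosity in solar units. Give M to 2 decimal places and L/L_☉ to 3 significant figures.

M ≈ 6.48; L/L_☉ ≈ 0.219

d = 1/p = 1/0.0960″ = 10.42 pc
M = m − 5 log₁₀ d + 5 = 6.57 − 5·1.0177 + 5 = 6.481
M − M_☉ = 6.481 − 4.83 = 1.651
L/L_☉ = 10^(−0.4 × 1.651) = 0.2185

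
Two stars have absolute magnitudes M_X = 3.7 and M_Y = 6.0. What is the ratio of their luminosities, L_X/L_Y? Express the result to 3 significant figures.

L_X/L_Y ≈ 8.32

ΔM = M_X − M_Y = -2.3
L_X/L_Y = 10^(−0.4 ΔM) = 10^0.920 = 8.318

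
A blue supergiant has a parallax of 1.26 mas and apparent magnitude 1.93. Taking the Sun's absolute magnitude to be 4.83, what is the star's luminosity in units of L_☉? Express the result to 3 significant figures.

L/L_☉ ≈ 91000

d = 1/p = 1000/1.26 mas = 793.7 pc
M = m − 5 log₁₀ d + 5 = 1.93 − 5·2.8996 + 5 = -7.568
M − M_☉ = -7.568 − 4.83 = -12.398
L/L_☉ = 10^(−0.4 × -12.398) = 91050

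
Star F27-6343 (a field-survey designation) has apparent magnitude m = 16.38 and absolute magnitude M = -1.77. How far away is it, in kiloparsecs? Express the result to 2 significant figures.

μ = m − M = 18.150
m − M = 5 log₁₀ d − 5
log₁₀ d = (m − M)/5 + 1 = 4.6300
d = 10^4.6300 = 42660 pc
= 42.66 kpc

d ≈ 43 kpc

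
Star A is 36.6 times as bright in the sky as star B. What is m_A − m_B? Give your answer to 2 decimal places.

Pogson: Δm = −2.5 log₁₀(ratio) = −2.5 log₁₀(36.6) = −2.5 × 1.5635 = -3.909
Star A is brighter, so it has the smaller magnitude: the difference is negative.

m_A − m_B ≈ -3.91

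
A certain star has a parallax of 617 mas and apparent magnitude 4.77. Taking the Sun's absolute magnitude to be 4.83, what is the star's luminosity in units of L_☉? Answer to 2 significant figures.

L/L_☉ ≈ 0.028

d = 1/p = 1000/617 mas = 1.621 pc
M = m − 5 log₁₀ d + 5 = 4.77 − 5·0.2097 + 5 = 8.721
M − M_☉ = 8.721 − 4.83 = 3.891
L/L_☉ = 10^(−0.4 × 3.891) = 0.02776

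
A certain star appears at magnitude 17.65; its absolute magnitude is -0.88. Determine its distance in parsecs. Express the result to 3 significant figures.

d ≈ 50800 pc

μ = m − M = 18.530
m − M = 5 log₁₀ d − 5
log₁₀ d = (m − M)/5 + 1 = 4.7060
d = 10^4.7060 = 50820 pc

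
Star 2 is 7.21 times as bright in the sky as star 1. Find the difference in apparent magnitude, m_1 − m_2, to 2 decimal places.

m_1 − m_2 ≈ 2.14

Pogson: Δm = −2.5 log₁₀(ratio) = −2.5 log₁₀(7.21) = −2.5 × 0.8579 = -2.145
Star 2 is brighter so has the smaller magnitude: m_1 − m_2 is positive.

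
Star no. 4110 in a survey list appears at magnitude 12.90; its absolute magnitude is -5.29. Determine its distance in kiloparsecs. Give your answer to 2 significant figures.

μ = m − M = 18.190
m − M = 5 log₁₀ d − 5
log₁₀ d = (m − M)/5 + 1 = 4.6380
d = 10^4.6380 = 43450 pc
= 43.45 kpc

d ≈ 43 kpc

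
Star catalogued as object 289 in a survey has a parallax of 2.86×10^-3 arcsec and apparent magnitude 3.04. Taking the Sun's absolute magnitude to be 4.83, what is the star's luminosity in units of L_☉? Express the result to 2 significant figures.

d = 1/p = 1/2.86×10^-3″ = 349.7 pc
M = m − 5 log₁₀ d + 5 = 3.04 − 5·2.5436 + 5 = -4.678
M − M_☉ = -4.678 − 4.83 = -9.508
L/L_☉ = 10^(−0.4 × -9.508) = 6357

L/L_☉ ≈ 6400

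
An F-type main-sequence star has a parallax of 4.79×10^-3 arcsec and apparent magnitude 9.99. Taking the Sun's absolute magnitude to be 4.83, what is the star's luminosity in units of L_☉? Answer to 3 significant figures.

L/L_☉ ≈ 3.76

d = 1/p = 1/4.79×10^-3″ = 208.8 pc
M = m − 5 log₁₀ d + 5 = 9.99 − 5·2.3197 + 5 = 3.392
M − M_☉ = 3.392 − 4.83 = -1.438
L/L_☉ = 10^(−0.4 × -1.438) = 3.761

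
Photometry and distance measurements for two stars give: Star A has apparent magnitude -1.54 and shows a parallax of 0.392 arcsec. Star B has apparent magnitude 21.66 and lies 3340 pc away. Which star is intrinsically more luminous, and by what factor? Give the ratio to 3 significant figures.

Star A: d = 1/p = 1/0.392″ = 2.551 pc
Star A: M = m − 5 log₁₀ d + 5 = -1.54 − 5·0.4067 + 5 = 1.426
Star B: M = m − 5 log₁₀ d + 5 = 21.66 − 5·3.5237 + 5 = 9.041
ΔM = M_A − M_B = 1.426 − (9.041) = -7.615; smaller M is more luminous → Star A.
L ratio = 10^(0.4 |ΔM|) = 10^3.046 = 1112

Star A is more luminous, by a factor of 1110.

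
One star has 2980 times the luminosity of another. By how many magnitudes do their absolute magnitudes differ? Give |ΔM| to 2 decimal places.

Pogson: ΔM = −2.5 log₁₀(ratio) = −2.5 log₁₀(2980) = −2.5 × 3.4742 = -8.686

|ΔM| ≈ 8.69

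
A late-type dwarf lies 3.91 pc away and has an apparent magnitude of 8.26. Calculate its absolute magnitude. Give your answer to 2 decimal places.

5 log₁₀(d/10 pc) = 5 log₁₀(3.910) − 5 = -2.039
M = m − 5 log₁₀(d/10) = 8.26 + 2.039 = 10.299

M ≈ 10.30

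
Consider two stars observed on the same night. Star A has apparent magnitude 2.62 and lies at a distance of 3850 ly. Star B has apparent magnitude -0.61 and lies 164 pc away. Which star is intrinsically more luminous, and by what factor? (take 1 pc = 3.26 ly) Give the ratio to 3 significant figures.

Star A is more luminous, by a factor of 2.65.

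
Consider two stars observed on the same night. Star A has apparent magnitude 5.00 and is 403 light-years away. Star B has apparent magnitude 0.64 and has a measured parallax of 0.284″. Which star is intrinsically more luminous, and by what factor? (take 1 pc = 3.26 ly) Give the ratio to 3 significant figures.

Star A: d = 403 ly / 3.26 = 123.6 pc
Star A: M = m − 5 log₁₀ d + 5 = 5.00 − 5·2.0921 + 5 = -0.460
Star B: d = 1/p = 1/0.284″ = 3.521 pc
Star B: M = m − 5 log₁₀ d + 5 = 0.64 − 5·0.5467 + 5 = 2.907
ΔM = M_A − M_B = -0.460 − (2.907) = -3.367; smaller M is more luminous → Star A.
L ratio = 10^(0.4 |ΔM|) = 10^1.347 = 22.22

Star A is more luminous, by a factor of 22.2.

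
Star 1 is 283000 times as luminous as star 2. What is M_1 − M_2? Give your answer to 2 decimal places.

Pogson: ΔM = −2.5 log₁₀(ratio) = −2.5 log₁₀(283000) = −2.5 × 5.4518 = -13.629
Star 1 is brighter, so it has the smaller magnitude: the difference is negative.

M_1 − M_2 ≈ -13.63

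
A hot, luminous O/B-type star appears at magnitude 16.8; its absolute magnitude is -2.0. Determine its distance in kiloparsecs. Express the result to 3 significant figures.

μ = m − M = 18.800
m − M = 5 log₁₀ d − 5
log₁₀ d = (m − M)/5 + 1 = 4.7600
d = 10^4.7600 = 57540 pc
= 57.54 kpc

d ≈ 57.5 kpc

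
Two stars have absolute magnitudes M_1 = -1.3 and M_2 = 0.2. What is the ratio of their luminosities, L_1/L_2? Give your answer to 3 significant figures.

ΔM = M_1 − M_2 = -1.5
L_1/L_2 = 10^(−0.4 ΔM) = 10^0.600 = 3.981

L_1/L_2 ≈ 3.98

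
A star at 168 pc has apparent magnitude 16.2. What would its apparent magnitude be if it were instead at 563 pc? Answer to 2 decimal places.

m ≈ 18.83

Flux ∝ 1/d², so Δm = 5 log₁₀(d₂/d₁) = 5 log₁₀(563/168) = 2.626
m₂ = m₁ + Δm = 16.2 + (2.626) = 18.826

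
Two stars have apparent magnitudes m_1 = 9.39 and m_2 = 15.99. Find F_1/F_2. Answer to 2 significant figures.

F_1/F_2 ≈ 440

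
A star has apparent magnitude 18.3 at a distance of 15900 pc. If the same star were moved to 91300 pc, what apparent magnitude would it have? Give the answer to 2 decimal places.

m ≈ 22.10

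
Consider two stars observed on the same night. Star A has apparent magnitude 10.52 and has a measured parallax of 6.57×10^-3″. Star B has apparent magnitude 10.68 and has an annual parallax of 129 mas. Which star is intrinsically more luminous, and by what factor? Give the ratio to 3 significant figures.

Star A: d = 1/p = 1/6.57×10^-3″ = 152.2 pc
Star A: M = m − 5 log₁₀ d + 5 = 10.52 − 5·2.1824 + 5 = 4.608
Star B: p = 129 mas = 0.129″ → d = 1/p = 7.752 pc
Star B: M = m − 5 log₁₀ d + 5 = 10.68 − 5·0.8894 + 5 = 11.233
ΔM = M_A − M_B = 4.608 − (11.233) = -6.625; smaller M is more luminous → Star A.
L ratio = 10^(0.4 |ΔM|) = 10^2.650 = 446.7

Star A is more luminous, by a factor of 447.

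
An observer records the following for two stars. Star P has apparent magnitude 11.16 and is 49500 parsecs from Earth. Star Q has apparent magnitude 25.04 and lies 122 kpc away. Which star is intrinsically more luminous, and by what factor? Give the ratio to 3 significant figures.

Star P is more luminous, by a factor of 58700.

Star P: M = m − 5 log₁₀ d + 5 = 11.16 − 5·4.6946 + 5 = -7.313
Star Q: d = 122 kpc = 122000 pc
Star Q: M = m − 5 log₁₀ d + 5 = 25.04 − 5·5.0864 + 5 = 4.608
ΔM = M_P − M_Q = -7.313 − (4.608) = -11.921; smaller M is more luminous → Star P.
L ratio = 10^(0.4 |ΔM|) = 10^4.768 = 58680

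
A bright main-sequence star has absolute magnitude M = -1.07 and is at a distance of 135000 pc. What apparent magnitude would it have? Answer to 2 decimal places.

m ≈ 19.58

m = M + 5 log₁₀ d − 5 = -1.07 + 5·5.1303 − 5 = 19.582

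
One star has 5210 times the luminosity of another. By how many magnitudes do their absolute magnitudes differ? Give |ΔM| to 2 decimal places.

Pogson: ΔM = −2.5 log₁₀(ratio) = −2.5 log₁₀(5210) = −2.5 × 3.7168 = -9.292

|ΔM| ≈ 9.29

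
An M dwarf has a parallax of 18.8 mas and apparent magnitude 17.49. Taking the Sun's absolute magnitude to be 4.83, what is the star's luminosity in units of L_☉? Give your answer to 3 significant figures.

d = 1/p = 1000/18.8 mas = 53.19 pc
M = m − 5 log₁₀ d + 5 = 17.49 − 5·1.7258 + 5 = 13.861
M − M_☉ = 13.861 − 4.83 = 9.031
L/L_☉ = 10^(−0.4 × 9.031) = 2.442×10^-4

L/L_☉ ≈ 2.44×10^-4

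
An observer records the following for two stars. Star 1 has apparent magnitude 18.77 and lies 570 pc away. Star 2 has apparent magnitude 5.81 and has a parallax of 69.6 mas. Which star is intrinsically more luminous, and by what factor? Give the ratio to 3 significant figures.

Star 1: M = m − 5 log₁₀ d + 5 = 18.77 − 5·2.7559 + 5 = 9.991
Star 2: p = 69.6 mas = 0.0696″ → d = 1/p = 14.37 pc
Star 2: M = m − 5 log₁₀ d + 5 = 5.81 − 5·1.1574 + 5 = 5.023
ΔM = M_1 − M_2 = 9.991 − (5.023) = 4.968; smaller M is more luminous → Star 2.
L ratio = 10^(0.4 |ΔM|) = 10^1.987 = 97.06

Star 2 is more luminous, by a factor of 97.1.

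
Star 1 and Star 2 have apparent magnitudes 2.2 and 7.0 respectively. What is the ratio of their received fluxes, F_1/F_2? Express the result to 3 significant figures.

Δm = 2.2 − (7.0) = -4.8
Flux ratio = 10^(−0.4 Δm) = 10^(−0.4 × -4.8) = 10^1.920 = 83.18

F_1/F_2 ≈ 83.2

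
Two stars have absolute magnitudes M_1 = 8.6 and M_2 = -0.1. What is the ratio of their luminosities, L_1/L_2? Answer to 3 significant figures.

L_1/L_2 ≈ 3.31×10^-4

ΔM = M_1 − M_2 = 8.7
L_1/L_2 = 10^(−0.4 ΔM) = 10^-3.480 = 3.311×10^-4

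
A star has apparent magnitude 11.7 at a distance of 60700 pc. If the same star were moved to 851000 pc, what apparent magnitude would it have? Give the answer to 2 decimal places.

m ≈ 17.43

Flux ∝ 1/d², so Δm = 5 log₁₀(d₂/d₁) = 5 log₁₀(851000/60700) = 5.734
m₂ = m₁ + Δm = 11.7 + (5.734) = 17.434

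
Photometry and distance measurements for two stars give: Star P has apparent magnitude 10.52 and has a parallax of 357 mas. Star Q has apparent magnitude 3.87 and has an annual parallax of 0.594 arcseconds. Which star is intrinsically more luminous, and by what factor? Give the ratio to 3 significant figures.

Star Q is more luminous, by a factor of 165.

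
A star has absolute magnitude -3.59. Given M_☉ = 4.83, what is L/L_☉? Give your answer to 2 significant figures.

L/L_☉ ≈ 2300

M − M_☉ = -3.59 − 4.83 = -8.420
L/L_☉ = 10^(−0.4 (M − M_☉)) = 10^3.368 = 2333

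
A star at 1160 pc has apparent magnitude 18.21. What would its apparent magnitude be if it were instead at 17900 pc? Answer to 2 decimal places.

m ≈ 24.15

Flux ∝ 1/d², so Δm = 5 log₁₀(d₂/d₁) = 5 log₁₀(17900/1160) = 5.942
m₂ = m₁ + Δm = 18.21 + (5.942) = 24.152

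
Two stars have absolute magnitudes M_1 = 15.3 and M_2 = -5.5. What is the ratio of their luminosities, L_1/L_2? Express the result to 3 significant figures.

ΔM = M_1 − M_2 = 20.8
L_1/L_2 = 10^(−0.4 ΔM) = 10^-8.320 = 4.786×10^-9

L_1/L_2 ≈ 4.79×10^-9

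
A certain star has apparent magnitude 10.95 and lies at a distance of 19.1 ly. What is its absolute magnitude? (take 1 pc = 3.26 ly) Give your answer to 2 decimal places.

M ≈ 12.11

d = 19.1 ly / 3.26 = 5.859 pc
5 log₁₀(d/10 pc) = 5 log₁₀(5.859) − 5 = -1.161
M = m − 5 log₁₀(d/10) = 10.95 + 1.161 = 12.111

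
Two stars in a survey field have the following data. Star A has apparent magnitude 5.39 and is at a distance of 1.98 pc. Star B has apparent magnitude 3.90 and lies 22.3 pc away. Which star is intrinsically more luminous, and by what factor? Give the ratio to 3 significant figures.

Star A: M = m − 5 log₁₀ d + 5 = 5.39 − 5·0.2967 + 5 = 8.907
Star B: M = m − 5 log₁₀ d + 5 = 3.90 − 5·1.3483 + 5 = 2.158
ΔM = M_A − M_B = 8.907 − (2.158) = 6.748; smaller M is more luminous → Star B.
L ratio = 10^(0.4 |ΔM|) = 10^2.699 = 500.4

Star B is more luminous, by a factor of 500.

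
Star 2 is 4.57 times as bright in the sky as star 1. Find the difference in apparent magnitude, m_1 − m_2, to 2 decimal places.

m_1 − m_2 ≈ 1.65

Pogson: Δm = −2.5 log₁₀(ratio) = −2.5 log₁₀(4.57) = −2.5 × 0.6599 = -1.650
Star 2 is brighter so has the smaller magnitude: m_1 − m_2 is positive.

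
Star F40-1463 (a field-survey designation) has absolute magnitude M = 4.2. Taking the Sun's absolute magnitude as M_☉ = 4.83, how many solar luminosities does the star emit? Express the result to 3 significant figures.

L/L_☉ ≈ 1.79

M − M_☉ = 4.2 − 4.83 = -0.630
L/L_☉ = 10^(−0.4 (M − M_☉)) = 10^0.252 = 1.786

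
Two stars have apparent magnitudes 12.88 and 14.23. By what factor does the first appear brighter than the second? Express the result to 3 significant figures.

3.47

Magnitude difference = -1.35
Flux ratio = 10^(−0.4 Δm) = 10^(−0.4 × -1.35) = 10^0.540 = 3.467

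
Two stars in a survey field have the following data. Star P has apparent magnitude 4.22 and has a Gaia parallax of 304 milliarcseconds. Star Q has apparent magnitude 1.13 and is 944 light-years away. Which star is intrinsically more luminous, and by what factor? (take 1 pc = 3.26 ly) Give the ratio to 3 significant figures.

Star Q is more luminous, by a factor of 133000.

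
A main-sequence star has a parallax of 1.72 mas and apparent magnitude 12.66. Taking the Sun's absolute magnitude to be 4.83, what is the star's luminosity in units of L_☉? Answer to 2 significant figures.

L/L_☉ ≈ 2.5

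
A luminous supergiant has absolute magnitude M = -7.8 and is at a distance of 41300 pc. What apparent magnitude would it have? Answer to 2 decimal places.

m = M + 5 log₁₀ d − 5 = -7.8 + 5·4.6160 − 5 = 10.280

m ≈ 10.28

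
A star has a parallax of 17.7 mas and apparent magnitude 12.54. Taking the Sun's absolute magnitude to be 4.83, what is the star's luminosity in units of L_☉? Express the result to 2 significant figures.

L/L_☉ ≈ 0.026

d = 1/p = 1000/17.7 mas = 56.50 pc
M = m − 5 log₁₀ d + 5 = 12.54 − 5·1.7520 + 5 = 8.780
M − M_☉ = 8.780 − 4.83 = 3.950
L/L_☉ = 10^(−0.4 × 3.950) = 0.02631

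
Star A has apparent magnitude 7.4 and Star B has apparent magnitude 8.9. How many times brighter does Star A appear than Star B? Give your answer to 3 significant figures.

3.98

Magnitude difference = -1.5
Flux ratio = 10^(−0.4 Δm) = 10^(−0.4 × -1.5) = 10^0.600 = 3.981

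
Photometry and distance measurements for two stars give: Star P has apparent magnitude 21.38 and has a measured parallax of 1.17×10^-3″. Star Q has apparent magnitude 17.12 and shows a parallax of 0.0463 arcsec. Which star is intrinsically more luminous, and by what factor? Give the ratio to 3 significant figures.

Star P is more luminous, by a factor of 31.0.

Star P: d = 1/p = 1/1.17×10^-3″ = 854.7 pc
Star P: M = m − 5 log₁₀ d + 5 = 21.38 − 5·2.9318 + 5 = 11.721
Star Q: d = 1/p = 1/0.0463″ = 21.60 pc
Star Q: M = m − 5 log₁₀ d + 5 = 17.12 − 5·1.3344 + 5 = 15.448
ΔM = M_P − M_Q = 11.721 − (15.448) = -3.727; smaller M is more luminous → Star P.
L ratio = 10^(0.4 |ΔM|) = 10^1.491 = 30.96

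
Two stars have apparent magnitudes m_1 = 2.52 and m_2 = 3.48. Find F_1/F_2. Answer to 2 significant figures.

F_1/F_2 ≈ 2.4

Magnitude difference = -0.96
Flux ratio = 10^(−0.4 Δm) = 10^(−0.4 × -0.96) = 10^0.384 = 2.421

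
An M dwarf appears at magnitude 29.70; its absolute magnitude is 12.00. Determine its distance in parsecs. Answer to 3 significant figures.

d ≈ 34700 pc

Distance modulus: m − M = 29.70 − (12.00) = 17.700
m − M = 5 log₁₀ d − 5
log₁₀ d = (m − M)/5 + 1 = 4.5400
d = 10^4.5400 = 34670 pc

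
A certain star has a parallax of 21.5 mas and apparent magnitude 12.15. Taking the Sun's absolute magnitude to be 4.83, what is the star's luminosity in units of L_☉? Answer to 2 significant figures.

d = 1/p = 1000/21.5 mas = 46.51 pc
M = m − 5 log₁₀ d + 5 = 12.15 − 5·1.6676 + 5 = 8.812
M − M_☉ = 8.812 − 4.83 = 3.982
L/L_☉ = 10^(−0.4 × 3.982) = 0.02553

L/L_☉ ≈ 0.026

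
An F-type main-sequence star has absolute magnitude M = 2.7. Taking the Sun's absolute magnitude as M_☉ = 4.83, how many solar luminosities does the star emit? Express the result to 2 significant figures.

L/L_☉ ≈ 7.1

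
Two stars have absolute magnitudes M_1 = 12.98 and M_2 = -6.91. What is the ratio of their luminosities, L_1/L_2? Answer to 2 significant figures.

ΔM = M_1 − M_2 = 19.89
L_1/L_2 = 10^(−0.4 ΔM) = 10^-7.956 = 1.107×10^-8

L_1/L_2 ≈ 1.1×10^-8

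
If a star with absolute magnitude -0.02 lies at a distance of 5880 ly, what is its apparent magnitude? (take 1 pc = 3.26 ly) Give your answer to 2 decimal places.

m ≈ 11.26

d = 5880 ly / 3.26 = 1804 pc
m = M + 5 log₁₀ d − 5 = -0.02 + 5·3.2562 − 5 = 11.261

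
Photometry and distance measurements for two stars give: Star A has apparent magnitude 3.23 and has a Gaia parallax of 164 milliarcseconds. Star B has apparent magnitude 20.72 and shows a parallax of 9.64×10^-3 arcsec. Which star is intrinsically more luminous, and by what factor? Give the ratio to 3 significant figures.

Star A: p = 164 mas = 0.164″ → d = 1/p = 6.098 pc
Star A: M = m − 5 log₁₀ d + 5 = 3.23 − 5·0.7852 + 5 = 4.304
Star B: d = 1/p = 1/9.64×10^-3″ = 103.7 pc
Star B: M = m − 5 log₁₀ d + 5 = 20.72 − 5·2.0159 + 5 = 15.640
ΔM = M_A − M_B = 4.304 − (15.640) = -11.336; smaller M is more luminous → Star A.
L ratio = 10^(0.4 |ΔM|) = 10^4.534 = 34230

Star A is more luminous, by a factor of 34200.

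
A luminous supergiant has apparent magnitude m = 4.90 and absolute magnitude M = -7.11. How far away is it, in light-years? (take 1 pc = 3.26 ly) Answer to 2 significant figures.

Distance modulus: m − M = 4.90 − (-7.11) = 12.010
m − M = 5 log₁₀ d − 5
log₁₀ d = (m − M)/5 + 1 = 3.4020
d = 10^3.4020 = 2523 pc
= 8227 ly

d ≈ 8200 ly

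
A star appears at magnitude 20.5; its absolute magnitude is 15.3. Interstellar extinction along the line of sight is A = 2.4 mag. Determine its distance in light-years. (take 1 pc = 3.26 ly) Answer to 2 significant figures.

d ≈ 120 ly

m − M = 5 log₁₀(d/10 pc) + A  ⇒  20.5 − (15.3) − 2.4 = 5 log₁₀(d/10)
2.800 = 5 log₁₀(d/10)
log₁₀ d = (m − M − A)/5 + 1 = 1.5600
d = 10^1.5600 = 36.31 pc
= 118.4 ly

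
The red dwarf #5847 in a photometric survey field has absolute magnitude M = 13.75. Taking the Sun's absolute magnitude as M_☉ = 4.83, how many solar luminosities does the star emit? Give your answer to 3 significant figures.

L/L_☉ ≈ 2.70×10^-4

M − M_☉ = 13.75 − 4.83 = 8.920
L/L_☉ = 10^(−0.4 (M − M_☉)) = 10^-3.568 = 2.704×10^-4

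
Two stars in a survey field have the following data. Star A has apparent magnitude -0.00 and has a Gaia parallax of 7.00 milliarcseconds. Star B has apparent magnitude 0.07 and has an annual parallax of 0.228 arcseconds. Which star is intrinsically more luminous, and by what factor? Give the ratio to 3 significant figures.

Star A: p = 7.00 mas = 7.00×10^-3″ → d = 1/p = 142.9 pc
Star A: M = m − 5 log₁₀ d + 5 = -0.00 − 5·2.1549 + 5 = -5.775
Star B: d = 1/p = 1/0.228″ = 4.386 pc
Star B: M = m − 5 log₁₀ d + 5 = 0.07 − 5·0.6421 + 5 = 1.860
ΔM = M_A − M_B = -5.775 − (1.860) = -7.634; smaller M is more luminous → Star A.
L ratio = 10^(0.4 |ΔM|) = 10^3.054 = 1132

Star A is more luminous, by a factor of 1130.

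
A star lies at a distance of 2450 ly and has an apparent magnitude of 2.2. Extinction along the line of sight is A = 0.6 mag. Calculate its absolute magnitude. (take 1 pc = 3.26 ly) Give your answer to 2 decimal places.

M ≈ -7.78

d = 2450 ly / 3.26 = 751.5 pc
5 log₁₀(d/10 pc) = 5 log₁₀(751.5) − 5 = 9.380
M = m − 5 log₁₀(d/10) − A = 2.2 − 9.380 − 0.6 = -7.780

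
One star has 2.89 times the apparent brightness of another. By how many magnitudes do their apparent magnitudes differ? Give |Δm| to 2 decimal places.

|Δm| ≈ 1.15

Pogson: Δm = −2.5 log₁₀(ratio) = −2.5 log₁₀(2.89) = −2.5 × 0.4609 = -1.152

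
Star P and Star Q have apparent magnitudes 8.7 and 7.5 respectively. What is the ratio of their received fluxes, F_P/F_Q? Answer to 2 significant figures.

F_P/F_Q ≈ 0.33

Δm = 8.7 − (7.5) = 1.2
Flux ratio = 10^(−0.4 Δm) = 10^(−0.4 × 1.2) = 10^-0.480 = 0.3311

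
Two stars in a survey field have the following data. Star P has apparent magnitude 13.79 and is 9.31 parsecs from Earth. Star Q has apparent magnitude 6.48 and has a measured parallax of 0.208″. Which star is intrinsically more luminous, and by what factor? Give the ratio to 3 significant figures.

Star Q is more luminous, by a factor of 224.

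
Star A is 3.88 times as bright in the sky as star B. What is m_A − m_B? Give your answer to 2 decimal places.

m_A − m_B ≈ -1.47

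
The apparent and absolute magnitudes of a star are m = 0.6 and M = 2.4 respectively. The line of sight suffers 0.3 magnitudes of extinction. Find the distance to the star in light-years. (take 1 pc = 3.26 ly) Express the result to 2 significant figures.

d ≈ 12 ly

m − M = 5 log₁₀(d/10 pc) + A  ⇒  0.6 − (2.4) − 0.3 = 5 log₁₀(d/10)
-2.100 = 5 log₁₀(d/10)
log₁₀ d = (m − M − A)/5 + 1 = 0.5800
d = 10^0.5800 = 3.802 pc
= 12.39 ly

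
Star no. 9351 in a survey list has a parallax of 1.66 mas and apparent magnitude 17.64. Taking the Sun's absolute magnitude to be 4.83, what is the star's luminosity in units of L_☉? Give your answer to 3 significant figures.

L/L_☉ ≈ 0.0273

d = 1/p = 1000/1.66 mas = 602.4 pc
M = m − 5 log₁₀ d + 5 = 17.64 − 5·2.7799 + 5 = 8.741
M − M_☉ = 8.741 − 4.83 = 3.911
L/L_☉ = 10^(−0.4 × 3.911) = 0.02728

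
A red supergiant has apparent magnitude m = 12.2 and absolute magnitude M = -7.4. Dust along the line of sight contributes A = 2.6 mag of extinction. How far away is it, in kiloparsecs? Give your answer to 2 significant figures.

d ≈ 25 kpc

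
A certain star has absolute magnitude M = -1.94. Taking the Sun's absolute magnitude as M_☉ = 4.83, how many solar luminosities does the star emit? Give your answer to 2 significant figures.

M − M_☉ = -1.94 − 4.83 = -6.770
L/L_☉ = 10^(−0.4 (M − M_☉)) = 10^2.708 = 510.5

L/L_☉ ≈ 510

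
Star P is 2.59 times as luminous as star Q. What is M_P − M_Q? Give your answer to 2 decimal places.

M_P − M_Q ≈ -1.03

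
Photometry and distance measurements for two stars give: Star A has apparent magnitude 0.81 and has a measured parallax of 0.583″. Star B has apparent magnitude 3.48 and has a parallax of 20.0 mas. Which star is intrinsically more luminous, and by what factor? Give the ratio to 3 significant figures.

Star B is more luminous, by a factor of 72.7.

Star A: d = 1/p = 1/0.583″ = 1.715 pc
Star A: M = m − 5 log₁₀ d + 5 = 0.81 − 5·0.2343 + 5 = 4.638
Star B: p = 20.0 mas = 0.0200″ → d = 1/p = 50.00 pc
Star B: M = m − 5 log₁₀ d + 5 = 3.48 − 5·1.6990 + 5 = -0.015
ΔM = M_A − M_B = 4.638 − (-0.015) = 4.653; smaller M is more luminous → Star B.
L ratio = 10^(0.4 |ΔM|) = 10^1.861 = 72.66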